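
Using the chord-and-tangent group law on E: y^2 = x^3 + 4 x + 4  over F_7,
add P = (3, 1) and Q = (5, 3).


P != Q, so use the chord formula.
s = (y2 - y1) / (x2 - x1) = (2) / (2) mod 7 = 1
x3 = s^2 - x1 - x2 mod 7 = 1^2 - 3 - 5 = 0
y3 = s (x1 - x3) - y1 mod 7 = 1 * (3 - 0) - 1 = 2

P + Q = (0, 2)


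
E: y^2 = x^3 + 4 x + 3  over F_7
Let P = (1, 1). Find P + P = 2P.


Doubling: s = (3 x1^2 + a) / (2 y1)
s = (3*1^2 + 4) / (2*1) mod 7 = 0
x3 = s^2 - 2 x1 mod 7 = 0^2 - 2*1 = 5
y3 = s (x1 - x3) - y1 mod 7 = 0 * (1 - 5) - 1 = 6

2P = (5, 6)


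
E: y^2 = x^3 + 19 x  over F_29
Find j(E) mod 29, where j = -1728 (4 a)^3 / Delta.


Delta = -16(4 a^3 + 27 b^2) mod 29 = 26
-1728 * (4 a)^3 = -1728 * (4*19)^3 mod 29 = 7
j = 7 * 26^(-1) mod 29 = 17

j = 17 (mod 29)


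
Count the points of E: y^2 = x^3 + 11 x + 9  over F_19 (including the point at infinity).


For each x in F_19, count y with y^2 = x^3 + 11 x + 9 mod 19:
  x = 0: RHS = 9, y in [3, 16]  -> 2 point(s)
  x = 2: RHS = 1, y in [1, 18]  -> 2 point(s)
  x = 6: RHS = 6, y in [5, 14]  -> 2 point(s)
  x = 7: RHS = 11, y in [7, 12]  -> 2 point(s)
  x = 8: RHS = 1, y in [1, 18]  -> 2 point(s)
  x = 9: RHS = 1, y in [1, 18]  -> 2 point(s)
  x = 10: RHS = 17, y in [6, 13]  -> 2 point(s)
  x = 11: RHS = 17, y in [6, 13]  -> 2 point(s)
  x = 12: RHS = 7, y in [8, 11]  -> 2 point(s)
  x = 14: RHS = 0, y in [0]  -> 1 point(s)
  x = 16: RHS = 6, y in [5, 14]  -> 2 point(s)
  x = 17: RHS = 17, y in [6, 13]  -> 2 point(s)
  x = 18: RHS = 16, y in [4, 15]  -> 2 point(s)
Affine points: 25. Add the point at infinity: total = 26.

#E(F_19) = 26


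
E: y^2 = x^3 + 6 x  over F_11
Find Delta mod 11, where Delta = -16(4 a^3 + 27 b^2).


4 a^3 + 27 b^2 = 4*6^3 + 27*0^2 = 864 + 0 = 864
Delta = -16 * (864) = -13824
Delta mod 11 = 3

Delta = 3 (mod 11)


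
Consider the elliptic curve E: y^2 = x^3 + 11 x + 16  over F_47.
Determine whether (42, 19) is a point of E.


Check whether y^2 = x^3 + 11 x + 16 (mod 47) for (x, y) = (42, 19).
LHS: y^2 = 19^2 mod 47 = 32
RHS: x^3 + 11 x + 16 = 42^3 + 11*42 + 16 mod 47 = 24
LHS != RHS

No, not on the curve


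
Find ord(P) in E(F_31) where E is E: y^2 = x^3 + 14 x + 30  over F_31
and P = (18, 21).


Compute successive multiples of P until we hit O:
  1P = (18, 21)
  2P = (14, 5)
  3P = (15, 22)
  4P = (5, 16)
  5P = (12, 29)
  6P = (20, 23)
  7P = (25, 3)
  8P = (6, 19)
  ... (continuing to 29P)
  29P = O

ord(P) = 29


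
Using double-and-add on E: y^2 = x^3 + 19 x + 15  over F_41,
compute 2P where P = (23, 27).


k = 2 = 10_2 (binary, LSB first: 01)
Double-and-add from P = (23, 27):
  bit 0 = 0: acc unchanged = O
  bit 1 = 1: acc = O + (13, 32) = (13, 32)

2P = (13, 32)


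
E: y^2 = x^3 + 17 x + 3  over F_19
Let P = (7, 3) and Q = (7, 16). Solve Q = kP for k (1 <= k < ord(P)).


Enumerate multiples of P until we hit Q = (7, 16):
  1P = (7, 3)
  2P = (9, 12)
  3P = (9, 7)
  4P = (7, 16)
Match found at i = 4.

k = 4


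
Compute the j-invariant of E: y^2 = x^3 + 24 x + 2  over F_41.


Delta = -16(4 a^3 + 27 b^2) mod 41 = 38
-1728 * (4 a)^3 = -1728 * (4*24)^3 mod 41 = 18
j = 18 * 38^(-1) mod 41 = 35

j = 35 (mod 41)


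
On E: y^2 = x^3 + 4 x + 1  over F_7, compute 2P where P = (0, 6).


k = 2 = 10_2 (binary, LSB first: 01)
Double-and-add from P = (0, 6):
  bit 0 = 0: acc unchanged = O
  bit 1 = 1: acc = O + (4, 2) = (4, 2)

2P = (4, 2)


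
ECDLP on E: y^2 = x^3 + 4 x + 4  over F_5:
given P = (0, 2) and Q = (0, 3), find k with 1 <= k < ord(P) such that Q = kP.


Enumerate multiples of P until we hit Q = (0, 3):
  1P = (0, 2)
  2P = (1, 2)
  3P = (4, 3)
  4P = (2, 0)
  5P = (4, 2)
  6P = (1, 3)
  7P = (0, 3)
Match found at i = 7.

k = 7


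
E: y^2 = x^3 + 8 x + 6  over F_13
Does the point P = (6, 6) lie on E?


Check whether y^2 = x^3 + 8 x + 6 (mod 13) for (x, y) = (6, 6).
LHS: y^2 = 6^2 mod 13 = 10
RHS: x^3 + 8 x + 6 = 6^3 + 8*6 + 6 mod 13 = 10
LHS = RHS

Yes, on the curve


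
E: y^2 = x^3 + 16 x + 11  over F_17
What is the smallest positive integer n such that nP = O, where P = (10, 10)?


Compute successive multiples of P until we hit O:
  1P = (10, 10)
  2P = (10, 7)
  3P = O

ord(P) = 3


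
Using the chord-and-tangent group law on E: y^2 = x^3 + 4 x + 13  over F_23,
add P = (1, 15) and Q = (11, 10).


P != Q, so use the chord formula.
s = (y2 - y1) / (x2 - x1) = (18) / (10) mod 23 = 11
x3 = s^2 - x1 - x2 mod 23 = 11^2 - 1 - 11 = 17
y3 = s (x1 - x3) - y1 mod 23 = 11 * (1 - 17) - 15 = 16

P + Q = (17, 16)


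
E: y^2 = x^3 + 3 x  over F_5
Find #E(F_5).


For each x in F_5, count y with y^2 = x^3 + 3 x + 0 mod 5:
  x = 0: RHS = 0, y in [0]  -> 1 point(s)
  x = 1: RHS = 4, y in [2, 3]  -> 2 point(s)
  x = 2: RHS = 4, y in [2, 3]  -> 2 point(s)
  x = 3: RHS = 1, y in [1, 4]  -> 2 point(s)
  x = 4: RHS = 1, y in [1, 4]  -> 2 point(s)
Affine points: 9. Add the point at infinity: total = 10.

#E(F_5) = 10


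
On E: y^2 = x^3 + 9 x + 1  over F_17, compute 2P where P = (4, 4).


Doubling: s = (3 x1^2 + a) / (2 y1)
s = (3*4^2 + 9) / (2*4) mod 17 = 5
x3 = s^2 - 2 x1 mod 17 = 5^2 - 2*4 = 0
y3 = s (x1 - x3) - y1 mod 17 = 5 * (4 - 0) - 4 = 16

2P = (0, 16)


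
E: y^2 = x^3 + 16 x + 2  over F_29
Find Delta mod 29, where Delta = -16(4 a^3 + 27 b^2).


4 a^3 + 27 b^2 = 4*16^3 + 27*2^2 = 16384 + 108 = 16492
Delta = -16 * (16492) = -263872
Delta mod 29 = 28

Delta = 28 (mod 29)


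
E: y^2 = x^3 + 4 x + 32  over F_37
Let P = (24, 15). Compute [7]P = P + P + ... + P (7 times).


k = 7 = 111_2 (binary, LSB first: 111)
Double-and-add from P = (24, 15):
  bit 0 = 1: acc = O + (24, 15) = (24, 15)
  bit 1 = 1: acc = (24, 15) + (27, 19) = (33, 10)
  bit 2 = 1: acc = (33, 10) + (10, 6) = (19, 23)

7P = (19, 23)


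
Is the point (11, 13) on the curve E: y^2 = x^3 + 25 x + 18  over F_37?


Check whether y^2 = x^3 + 25 x + 18 (mod 37) for (x, y) = (11, 13).
LHS: y^2 = 13^2 mod 37 = 21
RHS: x^3 + 25 x + 18 = 11^3 + 25*11 + 18 mod 37 = 33
LHS != RHS

No, not on the curve


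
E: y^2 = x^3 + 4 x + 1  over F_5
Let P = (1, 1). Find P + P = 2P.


Doubling: s = (3 x1^2 + a) / (2 y1)
s = (3*1^2 + 4) / (2*1) mod 5 = 1
x3 = s^2 - 2 x1 mod 5 = 1^2 - 2*1 = 4
y3 = s (x1 - x3) - y1 mod 5 = 1 * (1 - 4) - 1 = 1

2P = (4, 1)


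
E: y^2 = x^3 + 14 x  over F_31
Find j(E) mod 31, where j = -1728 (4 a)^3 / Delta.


Delta = -16(4 a^3 + 27 b^2) mod 31 = 30
-1728 * (4 a)^3 = -1728 * (4*14)^3 mod 31 = 8
j = 8 * 30^(-1) mod 31 = 23

j = 23 (mod 31)


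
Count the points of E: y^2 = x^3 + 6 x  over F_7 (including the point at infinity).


For each x in F_7, count y with y^2 = x^3 + 6 x + 0 mod 7:
  x = 0: RHS = 0, y in [0]  -> 1 point(s)
  x = 1: RHS = 0, y in [0]  -> 1 point(s)
  x = 4: RHS = 4, y in [2, 5]  -> 2 point(s)
  x = 5: RHS = 1, y in [1, 6]  -> 2 point(s)
  x = 6: RHS = 0, y in [0]  -> 1 point(s)
Affine points: 7. Add the point at infinity: total = 8.

#E(F_7) = 8


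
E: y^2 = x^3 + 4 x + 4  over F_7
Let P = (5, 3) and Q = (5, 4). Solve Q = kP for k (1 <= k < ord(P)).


Enumerate multiples of P until we hit Q = (5, 4):
  1P = (5, 3)
  2P = (1, 3)
  3P = (1, 4)
  4P = (5, 4)
Match found at i = 4.

k = 4


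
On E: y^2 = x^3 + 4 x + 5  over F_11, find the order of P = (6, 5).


Compute successive multiples of P until we hit O:
  1P = (6, 5)
  2P = (3, 0)
  3P = (6, 6)
  4P = O

ord(P) = 4


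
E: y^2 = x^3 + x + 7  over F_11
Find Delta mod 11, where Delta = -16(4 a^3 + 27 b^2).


4 a^3 + 27 b^2 = 4*1^3 + 27*7^2 = 4 + 1323 = 1327
Delta = -16 * (1327) = -21232
Delta mod 11 = 9

Delta = 9 (mod 11)


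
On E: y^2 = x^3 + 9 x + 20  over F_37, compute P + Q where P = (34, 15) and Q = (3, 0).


P != Q, so use the chord formula.
s = (y2 - y1) / (x2 - x1) = (22) / (6) mod 37 = 16
x3 = s^2 - x1 - x2 mod 37 = 16^2 - 34 - 3 = 34
y3 = s (x1 - x3) - y1 mod 37 = 16 * (34 - 34) - 15 = 22

P + Q = (34, 22)


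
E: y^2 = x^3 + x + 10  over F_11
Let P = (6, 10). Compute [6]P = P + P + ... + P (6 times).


k = 6 = 110_2 (binary, LSB first: 011)
Double-and-add from P = (6, 10):
  bit 0 = 0: acc unchanged = O
  bit 1 = 1: acc = O + (2, 3) = (2, 3)
  bit 2 = 1: acc = (2, 3) + (1, 1) = (1, 10)

6P = (1, 10)


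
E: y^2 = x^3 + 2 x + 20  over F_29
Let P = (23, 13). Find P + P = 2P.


Doubling: s = (3 x1^2 + a) / (2 y1)
s = (3*23^2 + 2) / (2*13) mod 29 = 2
x3 = s^2 - 2 x1 mod 29 = 2^2 - 2*23 = 16
y3 = s (x1 - x3) - y1 mod 29 = 2 * (23 - 16) - 13 = 1

2P = (16, 1)


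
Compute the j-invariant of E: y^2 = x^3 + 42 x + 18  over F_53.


Delta = -16(4 a^3 + 27 b^2) mod 53 = 18
-1728 * (4 a)^3 = -1728 * (4*42)^3 mod 53 = 45
j = 45 * 18^(-1) mod 53 = 29

j = 29 (mod 53)


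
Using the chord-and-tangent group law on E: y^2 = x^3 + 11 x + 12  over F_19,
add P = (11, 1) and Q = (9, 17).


P != Q, so use the chord formula.
s = (y2 - y1) / (x2 - x1) = (16) / (17) mod 19 = 11
x3 = s^2 - x1 - x2 mod 19 = 11^2 - 11 - 9 = 6
y3 = s (x1 - x3) - y1 mod 19 = 11 * (11 - 6) - 1 = 16

P + Q = (6, 16)


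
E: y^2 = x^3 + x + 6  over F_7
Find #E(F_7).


For each x in F_7, count y with y^2 = x^3 + 1 x + 6 mod 7:
  x = 1: RHS = 1, y in [1, 6]  -> 2 point(s)
  x = 2: RHS = 2, y in [3, 4]  -> 2 point(s)
  x = 3: RHS = 1, y in [1, 6]  -> 2 point(s)
  x = 4: RHS = 4, y in [2, 5]  -> 2 point(s)
  x = 6: RHS = 4, y in [2, 5]  -> 2 point(s)
Affine points: 10. Add the point at infinity: total = 11.

#E(F_7) = 11


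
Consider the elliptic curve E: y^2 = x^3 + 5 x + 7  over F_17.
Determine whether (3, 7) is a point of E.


Check whether y^2 = x^3 + 5 x + 7 (mod 17) for (x, y) = (3, 7).
LHS: y^2 = 7^2 mod 17 = 15
RHS: x^3 + 5 x + 7 = 3^3 + 5*3 + 7 mod 17 = 15
LHS = RHS

Yes, on the curve


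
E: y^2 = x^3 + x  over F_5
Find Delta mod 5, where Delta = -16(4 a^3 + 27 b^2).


4 a^3 + 27 b^2 = 4*1^3 + 27*0^2 = 4 + 0 = 4
Delta = -16 * (4) = -64
Delta mod 5 = 1

Delta = 1 (mod 5)


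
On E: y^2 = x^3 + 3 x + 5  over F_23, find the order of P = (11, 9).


Compute successive multiples of P until we hit O:
  1P = (11, 9)
  2P = (3, 8)
  3P = (18, 16)
  4P = (18, 7)
  5P = (3, 15)
  6P = (11, 14)
  7P = O

ord(P) = 7


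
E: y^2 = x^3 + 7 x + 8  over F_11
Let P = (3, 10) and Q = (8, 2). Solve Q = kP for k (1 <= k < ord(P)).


Enumerate multiples of P until we hit Q = (8, 2):
  1P = (3, 10)
  2P = (8, 9)
  3P = (4, 10)
  4P = (4, 1)
  5P = (8, 2)
Match found at i = 5.

k = 5


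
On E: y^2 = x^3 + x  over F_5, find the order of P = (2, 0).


Compute successive multiples of P until we hit O:
  1P = (2, 0)
  2P = O

ord(P) = 2


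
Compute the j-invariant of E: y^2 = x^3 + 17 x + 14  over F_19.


Delta = -16(4 a^3 + 27 b^2) mod 19 = 10
-1728 * (4 a)^3 = -1728 * (4*17)^3 mod 19 = 1
j = 1 * 10^(-1) mod 19 = 2

j = 2 (mod 19)


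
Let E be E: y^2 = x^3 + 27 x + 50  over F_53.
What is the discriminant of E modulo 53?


4 a^3 + 27 b^2 = 4*27^3 + 27*50^2 = 78732 + 67500 = 146232
Delta = -16 * (146232) = -2339712
Delta mod 53 = 26

Delta = 26 (mod 53)


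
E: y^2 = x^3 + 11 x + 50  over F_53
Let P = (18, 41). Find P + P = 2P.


Doubling: s = (3 x1^2 + a) / (2 y1)
s = (3*18^2 + 11) / (2*41) mod 53 = 1
x3 = s^2 - 2 x1 mod 53 = 1^2 - 2*18 = 18
y3 = s (x1 - x3) - y1 mod 53 = 1 * (18 - 18) - 41 = 12

2P = (18, 12)


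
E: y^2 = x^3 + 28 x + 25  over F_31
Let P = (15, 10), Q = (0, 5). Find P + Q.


P != Q, so use the chord formula.
s = (y2 - y1) / (x2 - x1) = (26) / (16) mod 31 = 21
x3 = s^2 - x1 - x2 mod 31 = 21^2 - 15 - 0 = 23
y3 = s (x1 - x3) - y1 mod 31 = 21 * (15 - 23) - 10 = 8

P + Q = (23, 8)


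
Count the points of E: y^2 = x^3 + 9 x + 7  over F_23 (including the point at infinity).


For each x in F_23, count y with y^2 = x^3 + 9 x + 7 mod 23:
  x = 5: RHS = 16, y in [4, 19]  -> 2 point(s)
  x = 6: RHS = 1, y in [1, 22]  -> 2 point(s)
  x = 8: RHS = 16, y in [4, 19]  -> 2 point(s)
  x = 9: RHS = 12, y in [9, 14]  -> 2 point(s)
  x = 10: RHS = 16, y in [4, 19]  -> 2 point(s)
  x = 12: RHS = 3, y in [7, 16]  -> 2 point(s)
  x = 14: RHS = 2, y in [5, 18]  -> 2 point(s)
  x = 17: RHS = 13, y in [6, 17]  -> 2 point(s)
  x = 21: RHS = 4, y in [2, 21]  -> 2 point(s)
Affine points: 18. Add the point at infinity: total = 19.

#E(F_23) = 19


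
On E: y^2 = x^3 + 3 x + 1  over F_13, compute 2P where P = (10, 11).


k = 2 = 10_2 (binary, LSB first: 01)
Double-and-add from P = (10, 11):
  bit 0 = 0: acc unchanged = O
  bit 1 = 1: acc = O + (7, 12) = (7, 12)

2P = (7, 12)


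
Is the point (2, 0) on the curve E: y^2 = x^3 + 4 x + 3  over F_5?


Check whether y^2 = x^3 + 4 x + 3 (mod 5) for (x, y) = (2, 0).
LHS: y^2 = 0^2 mod 5 = 0
RHS: x^3 + 4 x + 3 = 2^3 + 4*2 + 3 mod 5 = 4
LHS != RHS

No, not on the curve


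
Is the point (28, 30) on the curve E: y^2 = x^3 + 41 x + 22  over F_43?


Check whether y^2 = x^3 + 41 x + 22 (mod 43) for (x, y) = (28, 30).
LHS: y^2 = 30^2 mod 43 = 40
RHS: x^3 + 41 x + 22 = 28^3 + 41*28 + 22 mod 43 = 31
LHS != RHS

No, not on the curve


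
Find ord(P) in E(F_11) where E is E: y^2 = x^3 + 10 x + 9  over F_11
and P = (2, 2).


Compute successive multiples of P until we hit O:
  1P = (2, 2)
  2P = (7, 9)
  3P = (0, 3)
  4P = (1, 3)
  5P = (9, 5)
  6P = (4, 5)
  7P = (10, 8)
  8P = (3, 0)
  ... (continuing to 16P)
  16P = O

ord(P) = 16


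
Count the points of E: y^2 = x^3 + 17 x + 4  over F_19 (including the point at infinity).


For each x in F_19, count y with y^2 = x^3 + 17 x + 4 mod 19:
  x = 0: RHS = 4, y in [2, 17]  -> 2 point(s)
  x = 3: RHS = 6, y in [5, 14]  -> 2 point(s)
  x = 5: RHS = 5, y in [9, 10]  -> 2 point(s)
  x = 8: RHS = 6, y in [5, 14]  -> 2 point(s)
  x = 12: RHS = 17, y in [6, 13]  -> 2 point(s)
  x = 13: RHS = 9, y in [3, 16]  -> 2 point(s)
  x = 15: RHS = 5, y in [9, 10]  -> 2 point(s)
  x = 17: RHS = 0, y in [0]  -> 1 point(s)
  x = 18: RHS = 5, y in [9, 10]  -> 2 point(s)
Affine points: 17. Add the point at infinity: total = 18.

#E(F_19) = 18


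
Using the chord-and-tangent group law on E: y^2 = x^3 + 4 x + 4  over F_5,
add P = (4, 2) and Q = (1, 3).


P != Q, so use the chord formula.
s = (y2 - y1) / (x2 - x1) = (1) / (2) mod 5 = 3
x3 = s^2 - x1 - x2 mod 5 = 3^2 - 4 - 1 = 4
y3 = s (x1 - x3) - y1 mod 5 = 3 * (4 - 4) - 2 = 3

P + Q = (4, 3)


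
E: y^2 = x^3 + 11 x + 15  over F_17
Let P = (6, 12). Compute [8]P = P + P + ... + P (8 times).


k = 8 = 1000_2 (binary, LSB first: 0001)
Double-and-add from P = (6, 12):
  bit 0 = 0: acc unchanged = O
  bit 1 = 0: acc unchanged = O
  bit 2 = 0: acc unchanged = O
  bit 3 = 1: acc = O + (0, 7) = (0, 7)

8P = (0, 7)


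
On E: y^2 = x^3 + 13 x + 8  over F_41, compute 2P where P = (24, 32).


Doubling: s = (3 x1^2 + a) / (2 y1)
s = (3*24^2 + 13) / (2*32) mod 41 = 24
x3 = s^2 - 2 x1 mod 41 = 24^2 - 2*24 = 36
y3 = s (x1 - x3) - y1 mod 41 = 24 * (24 - 36) - 32 = 8

2P = (36, 8)


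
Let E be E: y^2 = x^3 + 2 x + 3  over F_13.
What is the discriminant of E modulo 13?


4 a^3 + 27 b^2 = 4*2^3 + 27*3^2 = 32 + 243 = 275
Delta = -16 * (275) = -4400
Delta mod 13 = 7

Delta = 7 (mod 13)


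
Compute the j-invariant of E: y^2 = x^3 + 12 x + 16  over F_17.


Delta = -16(4 a^3 + 27 b^2) mod 17 = 3
-1728 * (4 a)^3 = -1728 * (4*12)^3 mod 17 = 8
j = 8 * 3^(-1) mod 17 = 14

j = 14 (mod 17)


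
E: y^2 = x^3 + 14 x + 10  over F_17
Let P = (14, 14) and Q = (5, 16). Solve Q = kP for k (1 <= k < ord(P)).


Enumerate multiples of P until we hit Q = (5, 16):
  1P = (14, 14)
  2P = (5, 1)
  3P = (11, 13)
  4P = (11, 4)
  5P = (5, 16)
Match found at i = 5.

k = 5


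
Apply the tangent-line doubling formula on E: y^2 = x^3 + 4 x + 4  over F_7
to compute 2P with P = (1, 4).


Doubling: s = (3 x1^2 + a) / (2 y1)
s = (3*1^2 + 4) / (2*4) mod 7 = 0
x3 = s^2 - 2 x1 mod 7 = 0^2 - 2*1 = 5
y3 = s (x1 - x3) - y1 mod 7 = 0 * (1 - 5) - 4 = 3

2P = (5, 3)


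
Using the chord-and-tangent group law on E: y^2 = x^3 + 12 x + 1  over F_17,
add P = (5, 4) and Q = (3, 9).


P != Q, so use the chord formula.
s = (y2 - y1) / (x2 - x1) = (5) / (15) mod 17 = 6
x3 = s^2 - x1 - x2 mod 17 = 6^2 - 5 - 3 = 11
y3 = s (x1 - x3) - y1 mod 17 = 6 * (5 - 11) - 4 = 11

P + Q = (11, 11)


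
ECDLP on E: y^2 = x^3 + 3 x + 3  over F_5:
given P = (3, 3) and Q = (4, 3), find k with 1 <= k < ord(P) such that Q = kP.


Enumerate multiples of P until we hit Q = (4, 3):
  1P = (3, 3)
  2P = (4, 2)
  3P = (4, 3)
Match found at i = 3.

k = 3


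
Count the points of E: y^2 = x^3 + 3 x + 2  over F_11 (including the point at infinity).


For each x in F_11, count y with y^2 = x^3 + 3 x + 2 mod 11:
  x = 2: RHS = 5, y in [4, 7]  -> 2 point(s)
  x = 3: RHS = 5, y in [4, 7]  -> 2 point(s)
  x = 4: RHS = 1, y in [1, 10]  -> 2 point(s)
  x = 6: RHS = 5, y in [4, 7]  -> 2 point(s)
  x = 7: RHS = 3, y in [5, 6]  -> 2 point(s)
  x = 10: RHS = 9, y in [3, 8]  -> 2 point(s)
Affine points: 12. Add the point at infinity: total = 13.

#E(F_11) = 13


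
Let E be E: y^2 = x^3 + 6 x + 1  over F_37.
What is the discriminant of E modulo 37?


4 a^3 + 27 b^2 = 4*6^3 + 27*1^2 = 864 + 27 = 891
Delta = -16 * (891) = -14256
Delta mod 37 = 26

Delta = 26 (mod 37)


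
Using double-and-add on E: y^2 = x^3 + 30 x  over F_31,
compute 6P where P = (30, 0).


k = 6 = 110_2 (binary, LSB first: 011)
Double-and-add from P = (30, 0):
  bit 0 = 0: acc unchanged = O
  bit 1 = 1: acc = O + O = O
  bit 2 = 1: acc = O + O = O

6P = O


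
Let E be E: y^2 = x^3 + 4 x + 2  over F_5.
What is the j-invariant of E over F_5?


Delta = -16(4 a^3 + 27 b^2) mod 5 = 1
-1728 * (4 a)^3 = -1728 * (4*4)^3 mod 5 = 2
j = 2 * 1^(-1) mod 5 = 2

j = 2 (mod 5)


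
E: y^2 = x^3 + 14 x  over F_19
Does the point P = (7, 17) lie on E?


Check whether y^2 = x^3 + 14 x + 0 (mod 19) for (x, y) = (7, 17).
LHS: y^2 = 17^2 mod 19 = 4
RHS: x^3 + 14 x + 0 = 7^3 + 14*7 + 0 mod 19 = 4
LHS = RHS

Yes, on the curve


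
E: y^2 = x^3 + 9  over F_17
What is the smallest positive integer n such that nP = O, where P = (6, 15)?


Compute successive multiples of P until we hit O:
  1P = (6, 15)
  2P = (3, 6)
  3P = (0, 3)
  4P = (15, 1)
  5P = (15, 16)
  6P = (0, 14)
  7P = (3, 11)
  8P = (6, 2)
  ... (continuing to 9P)
  9P = O

ord(P) = 9


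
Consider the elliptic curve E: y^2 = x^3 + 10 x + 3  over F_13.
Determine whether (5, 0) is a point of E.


Check whether y^2 = x^3 + 10 x + 3 (mod 13) for (x, y) = (5, 0).
LHS: y^2 = 0^2 mod 13 = 0
RHS: x^3 + 10 x + 3 = 5^3 + 10*5 + 3 mod 13 = 9
LHS != RHS

No, not on the curve


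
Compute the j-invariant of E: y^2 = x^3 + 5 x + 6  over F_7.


Delta = -16(4 a^3 + 27 b^2) mod 7 = 3
-1728 * (4 a)^3 = -1728 * (4*5)^3 mod 7 = 6
j = 6 * 3^(-1) mod 7 = 2

j = 2 (mod 7)


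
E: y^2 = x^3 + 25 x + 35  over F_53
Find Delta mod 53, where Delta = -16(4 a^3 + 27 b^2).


4 a^3 + 27 b^2 = 4*25^3 + 27*35^2 = 62500 + 33075 = 95575
Delta = -16 * (95575) = -1529200
Delta mod 53 = 9

Delta = 9 (mod 53)


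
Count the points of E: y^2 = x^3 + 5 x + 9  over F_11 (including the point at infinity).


For each x in F_11, count y with y^2 = x^3 + 5 x + 9 mod 11:
  x = 0: RHS = 9, y in [3, 8]  -> 2 point(s)
  x = 1: RHS = 4, y in [2, 9]  -> 2 point(s)
  x = 2: RHS = 5, y in [4, 7]  -> 2 point(s)
  x = 4: RHS = 5, y in [4, 7]  -> 2 point(s)
  x = 5: RHS = 5, y in [4, 7]  -> 2 point(s)
  x = 8: RHS = 0, y in [0]  -> 1 point(s)
  x = 10: RHS = 3, y in [5, 6]  -> 2 point(s)
Affine points: 13. Add the point at infinity: total = 14.

#E(F_11) = 14


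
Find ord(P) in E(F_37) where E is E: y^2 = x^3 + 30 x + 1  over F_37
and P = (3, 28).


Compute successive multiples of P until we hit O:
  1P = (3, 28)
  2P = (3, 9)
  3P = O

ord(P) = 3


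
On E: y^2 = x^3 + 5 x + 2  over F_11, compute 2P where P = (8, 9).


Doubling: s = (3 x1^2 + a) / (2 y1)
s = (3*8^2 + 5) / (2*9) mod 11 = 3
x3 = s^2 - 2 x1 mod 11 = 3^2 - 2*8 = 4
y3 = s (x1 - x3) - y1 mod 11 = 3 * (8 - 4) - 9 = 3

2P = (4, 3)


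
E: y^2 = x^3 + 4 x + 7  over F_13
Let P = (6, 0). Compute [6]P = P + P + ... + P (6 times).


k = 6 = 110_2 (binary, LSB first: 011)
Double-and-add from P = (6, 0):
  bit 0 = 0: acc unchanged = O
  bit 1 = 1: acc = O + O = O
  bit 2 = 1: acc = O + O = O

6P = O


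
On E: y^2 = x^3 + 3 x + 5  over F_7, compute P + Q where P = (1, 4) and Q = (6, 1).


P != Q, so use the chord formula.
s = (y2 - y1) / (x2 - x1) = (4) / (5) mod 7 = 5
x3 = s^2 - x1 - x2 mod 7 = 5^2 - 1 - 6 = 4
y3 = s (x1 - x3) - y1 mod 7 = 5 * (1 - 4) - 4 = 2

P + Q = (4, 2)


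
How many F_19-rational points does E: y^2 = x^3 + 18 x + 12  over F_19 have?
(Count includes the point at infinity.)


For each x in F_19, count y with y^2 = x^3 + 18 x + 12 mod 19:
  x = 3: RHS = 17, y in [6, 13]  -> 2 point(s)
  x = 7: RHS = 6, y in [5, 14]  -> 2 point(s)
  x = 13: RHS = 11, y in [7, 12]  -> 2 point(s)
  x = 14: RHS = 6, y in [5, 14]  -> 2 point(s)
  x = 15: RHS = 9, y in [3, 16]  -> 2 point(s)
  x = 16: RHS = 7, y in [8, 11]  -> 2 point(s)
  x = 17: RHS = 6, y in [5, 14]  -> 2 point(s)
Affine points: 14. Add the point at infinity: total = 15.

#E(F_19) = 15


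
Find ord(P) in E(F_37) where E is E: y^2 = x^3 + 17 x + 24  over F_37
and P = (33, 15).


Compute successive multiples of P until we hit O:
  1P = (33, 15)
  2P = (24, 23)
  3P = (5, 30)
  4P = (10, 11)
  5P = (19, 18)
  6P = (6, 3)
  7P = (32, 6)
  8P = (16, 27)
  ... (continuing to 34P)
  34P = O

ord(P) = 34


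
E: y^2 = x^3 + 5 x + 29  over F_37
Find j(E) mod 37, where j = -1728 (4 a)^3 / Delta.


Delta = -16(4 a^3 + 27 b^2) mod 37 = 20
-1728 * (4 a)^3 = -1728 * (4*5)^3 mod 37 = 14
j = 14 * 20^(-1) mod 37 = 34

j = 34 (mod 37)


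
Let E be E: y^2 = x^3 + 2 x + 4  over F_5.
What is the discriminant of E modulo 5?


4 a^3 + 27 b^2 = 4*2^3 + 27*4^2 = 32 + 432 = 464
Delta = -16 * (464) = -7424
Delta mod 5 = 1

Delta = 1 (mod 5)


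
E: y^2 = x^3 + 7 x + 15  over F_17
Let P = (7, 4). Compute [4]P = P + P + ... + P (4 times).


k = 4 = 100_2 (binary, LSB first: 001)
Double-and-add from P = (7, 4):
  bit 0 = 0: acc unchanged = O
  bit 1 = 0: acc unchanged = O
  bit 2 = 1: acc = O + (7, 4) = (7, 4)

4P = (7, 4)


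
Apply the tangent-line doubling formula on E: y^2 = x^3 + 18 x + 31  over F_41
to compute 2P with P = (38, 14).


Doubling: s = (3 x1^2 + a) / (2 y1)
s = (3*38^2 + 18) / (2*14) mod 41 = 6
x3 = s^2 - 2 x1 mod 41 = 6^2 - 2*38 = 1
y3 = s (x1 - x3) - y1 mod 41 = 6 * (38 - 1) - 14 = 3

2P = (1, 3)


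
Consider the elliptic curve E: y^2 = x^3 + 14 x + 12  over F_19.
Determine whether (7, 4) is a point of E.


Check whether y^2 = x^3 + 14 x + 12 (mod 19) for (x, y) = (7, 4).
LHS: y^2 = 4^2 mod 19 = 16
RHS: x^3 + 14 x + 12 = 7^3 + 14*7 + 12 mod 19 = 16
LHS = RHS

Yes, on the curve


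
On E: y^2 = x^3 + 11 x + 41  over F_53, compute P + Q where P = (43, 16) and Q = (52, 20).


P != Q, so use the chord formula.
s = (y2 - y1) / (x2 - x1) = (4) / (9) mod 53 = 24
x3 = s^2 - x1 - x2 mod 53 = 24^2 - 43 - 52 = 4
y3 = s (x1 - x3) - y1 mod 53 = 24 * (43 - 4) - 16 = 19

P + Q = (4, 19)


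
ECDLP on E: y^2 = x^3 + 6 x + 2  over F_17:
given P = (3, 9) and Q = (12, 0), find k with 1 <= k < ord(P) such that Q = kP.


Enumerate multiples of P until we hit Q = (12, 0):
  1P = (3, 9)
  2P = (12, 0)
Match found at i = 2.

k = 2


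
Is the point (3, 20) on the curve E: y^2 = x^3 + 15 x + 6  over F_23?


Check whether y^2 = x^3 + 15 x + 6 (mod 23) for (x, y) = (3, 20).
LHS: y^2 = 20^2 mod 23 = 9
RHS: x^3 + 15 x + 6 = 3^3 + 15*3 + 6 mod 23 = 9
LHS = RHS

Yes, on the curve


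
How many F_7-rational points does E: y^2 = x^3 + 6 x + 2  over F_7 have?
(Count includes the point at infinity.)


For each x in F_7, count y with y^2 = x^3 + 6 x + 2 mod 7:
  x = 0: RHS = 2, y in [3, 4]  -> 2 point(s)
  x = 1: RHS = 2, y in [3, 4]  -> 2 point(s)
  x = 2: RHS = 1, y in [1, 6]  -> 2 point(s)
  x = 6: RHS = 2, y in [3, 4]  -> 2 point(s)
Affine points: 8. Add the point at infinity: total = 9.

#E(F_7) = 9


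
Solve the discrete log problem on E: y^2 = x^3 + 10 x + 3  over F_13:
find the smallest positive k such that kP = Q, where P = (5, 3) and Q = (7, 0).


Enumerate multiples of P until we hit Q = (7, 0):
  1P = (5, 3)
  2P = (4, 9)
  3P = (1, 12)
  4P = (8, 7)
  5P = (9, 9)
  6P = (11, 1)
  7P = (0, 4)
  8P = (7, 0)
Match found at i = 8.

k = 8


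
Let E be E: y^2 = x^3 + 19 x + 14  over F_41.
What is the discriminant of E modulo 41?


4 a^3 + 27 b^2 = 4*19^3 + 27*14^2 = 27436 + 5292 = 32728
Delta = -16 * (32728) = -523648
Delta mod 41 = 4

Delta = 4 (mod 41)


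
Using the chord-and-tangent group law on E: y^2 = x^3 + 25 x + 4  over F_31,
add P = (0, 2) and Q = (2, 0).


P != Q, so use the chord formula.
s = (y2 - y1) / (x2 - x1) = (29) / (2) mod 31 = 30
x3 = s^2 - x1 - x2 mod 31 = 30^2 - 0 - 2 = 30
y3 = s (x1 - x3) - y1 mod 31 = 30 * (0 - 30) - 2 = 28

P + Q = (30, 28)


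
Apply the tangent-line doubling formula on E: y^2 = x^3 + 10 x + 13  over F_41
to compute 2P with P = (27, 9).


Doubling: s = (3 x1^2 + a) / (2 y1)
s = (3*27^2 + 10) / (2*9) mod 41 = 15
x3 = s^2 - 2 x1 mod 41 = 15^2 - 2*27 = 7
y3 = s (x1 - x3) - y1 mod 41 = 15 * (27 - 7) - 9 = 4

2P = (7, 4)


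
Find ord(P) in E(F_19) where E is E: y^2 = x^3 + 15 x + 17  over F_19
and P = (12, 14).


Compute successive multiples of P until we hit O:
  1P = (12, 14)
  2P = (15, 8)
  3P = (15, 11)
  4P = (12, 5)
  5P = O

ord(P) = 5


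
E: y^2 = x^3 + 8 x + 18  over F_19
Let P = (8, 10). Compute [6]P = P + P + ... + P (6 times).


k = 6 = 110_2 (binary, LSB first: 011)
Double-and-add from P = (8, 10):
  bit 0 = 0: acc unchanged = O
  bit 1 = 1: acc = O + (8, 9) = (8, 9)
  bit 2 = 1: acc = (8, 9) + (8, 10) = O

6P = O


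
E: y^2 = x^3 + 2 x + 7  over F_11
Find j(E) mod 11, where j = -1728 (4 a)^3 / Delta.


Delta = -16(4 a^3 + 27 b^2) mod 11 = 1
-1728 * (4 a)^3 = -1728 * (4*2)^3 mod 11 = 5
j = 5 * 1^(-1) mod 11 = 5

j = 5 (mod 11)


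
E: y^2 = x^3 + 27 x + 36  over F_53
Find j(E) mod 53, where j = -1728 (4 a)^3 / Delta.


Delta = -16(4 a^3 + 27 b^2) mod 53 = 12
-1728 * (4 a)^3 = -1728 * (4*27)^3 mod 53 = 9
j = 9 * 12^(-1) mod 53 = 14

j = 14 (mod 53)


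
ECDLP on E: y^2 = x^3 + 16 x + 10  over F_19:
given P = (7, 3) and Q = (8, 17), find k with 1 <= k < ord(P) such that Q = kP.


Enumerate multiples of P until we hit Q = (8, 17):
  1P = (7, 3)
  2P = (11, 15)
  3P = (10, 7)
  4P = (8, 2)
  5P = (5, 14)
  6P = (4, 9)
  7P = (12, 7)
  8P = (9, 3)
  9P = (3, 16)
  10P = (16, 12)
  11P = (16, 7)
  12P = (3, 3)
  13P = (9, 16)
  14P = (12, 12)
  15P = (4, 10)
  16P = (5, 5)
  17P = (8, 17)
Match found at i = 17.

k = 17


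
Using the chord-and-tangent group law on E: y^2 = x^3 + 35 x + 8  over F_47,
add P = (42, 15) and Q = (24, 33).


P != Q, so use the chord formula.
s = (y2 - y1) / (x2 - x1) = (18) / (29) mod 47 = 46
x3 = s^2 - x1 - x2 mod 47 = 46^2 - 42 - 24 = 29
y3 = s (x1 - x3) - y1 mod 47 = 46 * (42 - 29) - 15 = 19

P + Q = (29, 19)


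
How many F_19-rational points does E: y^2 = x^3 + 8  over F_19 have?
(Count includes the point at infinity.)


For each x in F_19, count y with y^2 = x^3 + 0 x + 8 mod 19:
  x = 1: RHS = 9, y in [3, 16]  -> 2 point(s)
  x = 2: RHS = 16, y in [4, 15]  -> 2 point(s)
  x = 3: RHS = 16, y in [4, 15]  -> 2 point(s)
  x = 5: RHS = 0, y in [0]  -> 1 point(s)
  x = 7: RHS = 9, y in [3, 16]  -> 2 point(s)
  x = 8: RHS = 7, y in [8, 11]  -> 2 point(s)
  x = 10: RHS = 1, y in [1, 18]  -> 2 point(s)
  x = 11: RHS = 9, y in [3, 16]  -> 2 point(s)
  x = 12: RHS = 7, y in [8, 11]  -> 2 point(s)
  x = 13: RHS = 1, y in [1, 18]  -> 2 point(s)
  x = 14: RHS = 16, y in [4, 15]  -> 2 point(s)
  x = 15: RHS = 1, y in [1, 18]  -> 2 point(s)
  x = 16: RHS = 0, y in [0]  -> 1 point(s)
  x = 17: RHS = 0, y in [0]  -> 1 point(s)
  x = 18: RHS = 7, y in [8, 11]  -> 2 point(s)
Affine points: 27. Add the point at infinity: total = 28.

#E(F_19) = 28


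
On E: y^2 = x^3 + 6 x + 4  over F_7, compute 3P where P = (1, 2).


k = 3 = 11_2 (binary, LSB first: 11)
Double-and-add from P = (1, 2):
  bit 0 = 1: acc = O + (1, 2) = (1, 2)
  bit 1 = 1: acc = (1, 2) + (0, 2) = (6, 5)

3P = (6, 5)


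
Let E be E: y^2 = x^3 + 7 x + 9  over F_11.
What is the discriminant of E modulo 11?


4 a^3 + 27 b^2 = 4*7^3 + 27*9^2 = 1372 + 2187 = 3559
Delta = -16 * (3559) = -56944
Delta mod 11 = 3

Delta = 3 (mod 11)


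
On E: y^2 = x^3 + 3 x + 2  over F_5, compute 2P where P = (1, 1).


Doubling: s = (3 x1^2 + a) / (2 y1)
s = (3*1^2 + 3) / (2*1) mod 5 = 3
x3 = s^2 - 2 x1 mod 5 = 3^2 - 2*1 = 2
y3 = s (x1 - x3) - y1 mod 5 = 3 * (1 - 2) - 1 = 1

2P = (2, 1)


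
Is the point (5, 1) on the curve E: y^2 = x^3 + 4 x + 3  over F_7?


Check whether y^2 = x^3 + 4 x + 3 (mod 7) for (x, y) = (5, 1).
LHS: y^2 = 1^2 mod 7 = 1
RHS: x^3 + 4 x + 3 = 5^3 + 4*5 + 3 mod 7 = 1
LHS = RHS

Yes, on the curve


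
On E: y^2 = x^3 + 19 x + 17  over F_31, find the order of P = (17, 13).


Compute successive multiples of P until we hit O:
  1P = (17, 13)
  2P = (5, 12)
  3P = (23, 2)
  4P = (9, 24)
  5P = (19, 13)
  6P = (26, 18)
  7P = (4, 8)
  8P = (14, 12)
  ... (continuing to 41P)
  41P = O

ord(P) = 41


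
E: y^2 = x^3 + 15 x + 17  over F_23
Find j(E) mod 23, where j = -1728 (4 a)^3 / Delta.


Delta = -16(4 a^3 + 27 b^2) mod 23 = 12
-1728 * (4 a)^3 = -1728 * (4*15)^3 mod 23 = 2
j = 2 * 12^(-1) mod 23 = 4

j = 4 (mod 23)


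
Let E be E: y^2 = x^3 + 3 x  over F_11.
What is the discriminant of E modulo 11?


4 a^3 + 27 b^2 = 4*3^3 + 27*0^2 = 108 + 0 = 108
Delta = -16 * (108) = -1728
Delta mod 11 = 10

Delta = 10 (mod 11)


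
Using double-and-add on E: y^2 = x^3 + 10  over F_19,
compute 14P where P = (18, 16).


k = 14 = 1110_2 (binary, LSB first: 0111)
Double-and-add from P = (18, 16):
  bit 0 = 0: acc unchanged = O
  bit 1 = 1: acc = O + (7, 7) = (7, 7)
  bit 2 = 1: acc = (7, 7) + (6, 13) = (4, 13)
  bit 3 = 1: acc = (4, 13) + (12, 3) = (1, 7)

14P = (1, 7)


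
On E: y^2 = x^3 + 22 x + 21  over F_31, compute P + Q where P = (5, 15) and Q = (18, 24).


P != Q, so use the chord formula.
s = (y2 - y1) / (x2 - x1) = (9) / (13) mod 31 = 15
x3 = s^2 - x1 - x2 mod 31 = 15^2 - 5 - 18 = 16
y3 = s (x1 - x3) - y1 mod 31 = 15 * (5 - 16) - 15 = 6

P + Q = (16, 6)


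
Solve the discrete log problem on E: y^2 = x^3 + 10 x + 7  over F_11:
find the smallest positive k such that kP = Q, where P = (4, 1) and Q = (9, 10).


Enumerate multiples of P until we hit Q = (9, 10):
  1P = (4, 1)
  2P = (8, 4)
  3P = (3, 8)
  4P = (9, 1)
  5P = (9, 10)
Match found at i = 5.

k = 5


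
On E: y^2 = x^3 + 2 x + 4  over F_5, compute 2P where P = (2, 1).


Doubling: s = (3 x1^2 + a) / (2 y1)
s = (3*2^2 + 2) / (2*1) mod 5 = 2
x3 = s^2 - 2 x1 mod 5 = 2^2 - 2*2 = 0
y3 = s (x1 - x3) - y1 mod 5 = 2 * (2 - 0) - 1 = 3

2P = (0, 3)


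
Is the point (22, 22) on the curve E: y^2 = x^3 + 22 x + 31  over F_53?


Check whether y^2 = x^3 + 22 x + 31 (mod 53) for (x, y) = (22, 22).
LHS: y^2 = 22^2 mod 53 = 7
RHS: x^3 + 22 x + 31 = 22^3 + 22*22 + 31 mod 53 = 33
LHS != RHS

No, not on the curve


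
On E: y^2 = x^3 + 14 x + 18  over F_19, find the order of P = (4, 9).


Compute successive multiples of P until we hit O:
  1P = (4, 9)
  2P = (17, 18)
  3P = (5, 2)
  4P = (2, 15)
  5P = (3, 7)
  6P = (16, 5)
  7P = (16, 14)
  8P = (3, 12)
  ... (continuing to 13P)
  13P = O

ord(P) = 13


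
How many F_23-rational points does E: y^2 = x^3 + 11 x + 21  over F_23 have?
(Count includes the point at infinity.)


For each x in F_23, count y with y^2 = x^3 + 11 x + 21 mod 23:
  x = 3: RHS = 12, y in [9, 14]  -> 2 point(s)
  x = 6: RHS = 4, y in [2, 21]  -> 2 point(s)
  x = 7: RHS = 4, y in [2, 21]  -> 2 point(s)
  x = 8: RHS = 0, y in [0]  -> 1 point(s)
  x = 10: RHS = 4, y in [2, 21]  -> 2 point(s)
  x = 11: RHS = 1, y in [1, 22]  -> 2 point(s)
  x = 12: RHS = 18, y in [8, 15]  -> 2 point(s)
  x = 18: RHS = 2, y in [5, 18]  -> 2 point(s)
  x = 22: RHS = 9, y in [3, 20]  -> 2 point(s)
Affine points: 17. Add the point at infinity: total = 18.

#E(F_23) = 18


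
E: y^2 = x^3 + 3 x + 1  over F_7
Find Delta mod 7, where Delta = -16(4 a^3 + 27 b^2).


4 a^3 + 27 b^2 = 4*3^3 + 27*1^2 = 108 + 27 = 135
Delta = -16 * (135) = -2160
Delta mod 7 = 3

Delta = 3 (mod 7)


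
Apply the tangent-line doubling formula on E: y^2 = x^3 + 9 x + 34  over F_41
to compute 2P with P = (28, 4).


Doubling: s = (3 x1^2 + a) / (2 y1)
s = (3*28^2 + 9) / (2*4) mod 41 = 3
x3 = s^2 - 2 x1 mod 41 = 3^2 - 2*28 = 35
y3 = s (x1 - x3) - y1 mod 41 = 3 * (28 - 35) - 4 = 16

2P = (35, 16)


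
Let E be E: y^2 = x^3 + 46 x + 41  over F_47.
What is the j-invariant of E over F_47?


Delta = -16(4 a^3 + 27 b^2) mod 47 = 22
-1728 * (4 a)^3 = -1728 * (4*46)^3 mod 47 = 1
j = 1 * 22^(-1) mod 47 = 15

j = 15 (mod 47)


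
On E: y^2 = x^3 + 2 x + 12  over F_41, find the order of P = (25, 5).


Compute successive multiples of P until we hit O:
  1P = (25, 5)
  2P = (16, 32)
  3P = (9, 29)
  4P = (40, 38)
  5P = (12, 40)
  6P = (3, 2)
  7P = (17, 11)
  8P = (38, 15)
  ... (continuing to 18P)
  18P = O

ord(P) = 18


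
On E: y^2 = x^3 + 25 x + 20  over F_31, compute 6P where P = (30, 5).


k = 6 = 110_2 (binary, LSB first: 011)
Double-and-add from P = (30, 5):
  bit 0 = 0: acc unchanged = O
  bit 1 = 1: acc = O + (21, 14) = (21, 14)
  bit 2 = 1: acc = (21, 14) + (14, 13) = (15, 9)

6P = (15, 9)


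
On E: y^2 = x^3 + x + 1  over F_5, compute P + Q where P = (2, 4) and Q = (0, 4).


P != Q, so use the chord formula.
s = (y2 - y1) / (x2 - x1) = (0) / (3) mod 5 = 0
x3 = s^2 - x1 - x2 mod 5 = 0^2 - 2 - 0 = 3
y3 = s (x1 - x3) - y1 mod 5 = 0 * (2 - 3) - 4 = 1

P + Q = (3, 1)


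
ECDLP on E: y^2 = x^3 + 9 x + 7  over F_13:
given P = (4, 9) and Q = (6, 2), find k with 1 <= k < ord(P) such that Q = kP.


Enumerate multiples of P until we hit Q = (6, 2):
  1P = (4, 9)
  2P = (6, 2)
Match found at i = 2.

k = 2


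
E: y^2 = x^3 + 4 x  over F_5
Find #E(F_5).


For each x in F_5, count y with y^2 = x^3 + 4 x + 0 mod 5:
  x = 0: RHS = 0, y in [0]  -> 1 point(s)
  x = 1: RHS = 0, y in [0]  -> 1 point(s)
  x = 2: RHS = 1, y in [1, 4]  -> 2 point(s)
  x = 3: RHS = 4, y in [2, 3]  -> 2 point(s)
  x = 4: RHS = 0, y in [0]  -> 1 point(s)
Affine points: 7. Add the point at infinity: total = 8.

#E(F_5) = 8


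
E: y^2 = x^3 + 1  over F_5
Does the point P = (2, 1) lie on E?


Check whether y^2 = x^3 + 0 x + 1 (mod 5) for (x, y) = (2, 1).
LHS: y^2 = 1^2 mod 5 = 1
RHS: x^3 + 0 x + 1 = 2^3 + 0*2 + 1 mod 5 = 4
LHS != RHS

No, not on the curve


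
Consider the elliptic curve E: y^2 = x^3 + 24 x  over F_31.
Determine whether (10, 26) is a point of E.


Check whether y^2 = x^3 + 24 x + 0 (mod 31) for (x, y) = (10, 26).
LHS: y^2 = 26^2 mod 31 = 25
RHS: x^3 + 24 x + 0 = 10^3 + 24*10 + 0 mod 31 = 0
LHS != RHS

No, not on the curve


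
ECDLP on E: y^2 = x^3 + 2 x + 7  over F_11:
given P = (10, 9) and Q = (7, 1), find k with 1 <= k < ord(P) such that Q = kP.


Enumerate multiples of P until we hit Q = (7, 1):
  1P = (10, 9)
  2P = (7, 1)
Match found at i = 2.

k = 2


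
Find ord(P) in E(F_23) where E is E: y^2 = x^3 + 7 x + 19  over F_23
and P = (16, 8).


Compute successive multiples of P until we hit O:
  1P = (16, 8)
  2P = (15, 16)
  3P = (10, 13)
  4P = (6, 22)
  5P = (14, 3)
  6P = (5, 8)
  7P = (2, 15)
  8P = (11, 1)
  ... (continuing to 23P)
  23P = O

ord(P) = 23


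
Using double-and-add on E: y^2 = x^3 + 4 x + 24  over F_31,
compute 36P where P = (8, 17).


k = 36 = 100100_2 (binary, LSB first: 001001)
Double-and-add from P = (8, 17):
  bit 0 = 0: acc unchanged = O
  bit 1 = 0: acc unchanged = O
  bit 2 = 1: acc = O + (10, 17) = (10, 17)
  bit 3 = 0: acc unchanged = (10, 17)
  bit 4 = 0: acc unchanged = (10, 17)
  bit 5 = 1: acc = (10, 17) + (9, 18) = (13, 17)

36P = (13, 17)


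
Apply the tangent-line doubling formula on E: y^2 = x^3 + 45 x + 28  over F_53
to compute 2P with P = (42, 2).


Doubling: s = (3 x1^2 + a) / (2 y1)
s = (3*42^2 + 45) / (2*2) mod 53 = 49
x3 = s^2 - 2 x1 mod 53 = 49^2 - 2*42 = 38
y3 = s (x1 - x3) - y1 mod 53 = 49 * (42 - 38) - 2 = 35

2P = (38, 35)


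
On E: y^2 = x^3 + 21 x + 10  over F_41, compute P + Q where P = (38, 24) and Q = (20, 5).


P != Q, so use the chord formula.
s = (y2 - y1) / (x2 - x1) = (22) / (23) mod 41 = 17
x3 = s^2 - x1 - x2 mod 41 = 17^2 - 38 - 20 = 26
y3 = s (x1 - x3) - y1 mod 41 = 17 * (38 - 26) - 24 = 16

P + Q = (26, 16)


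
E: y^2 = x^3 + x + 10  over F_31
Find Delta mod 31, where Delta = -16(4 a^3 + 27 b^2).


4 a^3 + 27 b^2 = 4*1^3 + 27*10^2 = 4 + 2700 = 2704
Delta = -16 * (2704) = -43264
Delta mod 31 = 12

Delta = 12 (mod 31)


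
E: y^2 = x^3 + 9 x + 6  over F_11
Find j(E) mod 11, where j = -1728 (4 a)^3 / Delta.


Delta = -16(4 a^3 + 27 b^2) mod 11 = 8
-1728 * (4 a)^3 = -1728 * (4*9)^3 mod 11 = 6
j = 6 * 8^(-1) mod 11 = 9

j = 9 (mod 11)


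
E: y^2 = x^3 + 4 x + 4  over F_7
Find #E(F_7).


For each x in F_7, count y with y^2 = x^3 + 4 x + 4 mod 7:
  x = 0: RHS = 4, y in [2, 5]  -> 2 point(s)
  x = 1: RHS = 2, y in [3, 4]  -> 2 point(s)
  x = 3: RHS = 1, y in [1, 6]  -> 2 point(s)
  x = 4: RHS = 0, y in [0]  -> 1 point(s)
  x = 5: RHS = 2, y in [3, 4]  -> 2 point(s)
Affine points: 9. Add the point at infinity: total = 10.

#E(F_7) = 10


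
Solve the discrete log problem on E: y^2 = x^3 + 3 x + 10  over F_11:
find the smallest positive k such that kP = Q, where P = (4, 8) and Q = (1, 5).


Enumerate multiples of P until we hit Q = (1, 5):
  1P = (4, 8)
  2P = (1, 5)
Match found at i = 2.

k = 2


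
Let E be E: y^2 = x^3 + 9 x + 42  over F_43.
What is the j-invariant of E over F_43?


Delta = -16(4 a^3 + 27 b^2) mod 43 = 40
-1728 * (4 a)^3 = -1728 * (4*9)^3 mod 43 = 35
j = 35 * 40^(-1) mod 43 = 17

j = 17 (mod 43)


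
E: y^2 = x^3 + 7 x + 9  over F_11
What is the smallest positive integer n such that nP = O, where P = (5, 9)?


Compute successive multiples of P until we hit O:
  1P = (5, 9)
  2P = (6, 6)
  3P = (9, 3)
  4P = (2, 3)
  5P = (8, 7)
  6P = (7, 7)
  7P = (0, 8)
  8P = (10, 1)
  ... (continuing to 17P)
  17P = O

ord(P) = 17


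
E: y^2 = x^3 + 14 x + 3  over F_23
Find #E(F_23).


For each x in F_23, count y with y^2 = x^3 + 14 x + 3 mod 23:
  x = 0: RHS = 3, y in [7, 16]  -> 2 point(s)
  x = 1: RHS = 18, y in [8, 15]  -> 2 point(s)
  x = 2: RHS = 16, y in [4, 19]  -> 2 point(s)
  x = 3: RHS = 3, y in [7, 16]  -> 2 point(s)
  x = 4: RHS = 8, y in [10, 13]  -> 2 point(s)
  x = 6: RHS = 4, y in [2, 21]  -> 2 point(s)
  x = 8: RHS = 6, y in [11, 12]  -> 2 point(s)
  x = 10: RHS = 16, y in [4, 19]  -> 2 point(s)
  x = 11: RHS = 16, y in [4, 19]  -> 2 point(s)
  x = 12: RHS = 13, y in [6, 17]  -> 2 point(s)
  x = 13: RHS = 13, y in [6, 17]  -> 2 point(s)
  x = 15: RHS = 0, y in [0]  -> 1 point(s)
  x = 17: RHS = 2, y in [5, 18]  -> 2 point(s)
  x = 20: RHS = 3, y in [7, 16]  -> 2 point(s)
  x = 21: RHS = 13, y in [6, 17]  -> 2 point(s)
Affine points: 29. Add the point at infinity: total = 30.

#E(F_23) = 30


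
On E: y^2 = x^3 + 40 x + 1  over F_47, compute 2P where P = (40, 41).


Doubling: s = (3 x1^2 + a) / (2 y1)
s = (3*40^2 + 40) / (2*41) mod 47 = 4
x3 = s^2 - 2 x1 mod 47 = 4^2 - 2*40 = 30
y3 = s (x1 - x3) - y1 mod 47 = 4 * (40 - 30) - 41 = 46

2P = (30, 46)


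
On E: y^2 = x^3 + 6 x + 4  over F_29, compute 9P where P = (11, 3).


k = 9 = 1001_2 (binary, LSB first: 1001)
Double-and-add from P = (11, 3):
  bit 0 = 1: acc = O + (11, 3) = (11, 3)
  bit 1 = 0: acc unchanged = (11, 3)
  bit 2 = 0: acc unchanged = (11, 3)
  bit 3 = 1: acc = (11, 3) + (20, 27) = (18, 17)

9P = (18, 17)


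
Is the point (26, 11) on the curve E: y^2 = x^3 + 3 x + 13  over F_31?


Check whether y^2 = x^3 + 3 x + 13 (mod 31) for (x, y) = (26, 11).
LHS: y^2 = 11^2 mod 31 = 28
RHS: x^3 + 3 x + 13 = 26^3 + 3*26 + 13 mod 31 = 28
LHS = RHS

Yes, on the curve


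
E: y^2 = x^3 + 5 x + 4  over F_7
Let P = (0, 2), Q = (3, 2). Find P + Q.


P != Q, so use the chord formula.
s = (y2 - y1) / (x2 - x1) = (0) / (3) mod 7 = 0
x3 = s^2 - x1 - x2 mod 7 = 0^2 - 0 - 3 = 4
y3 = s (x1 - x3) - y1 mod 7 = 0 * (0 - 4) - 2 = 5

P + Q = (4, 5)
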